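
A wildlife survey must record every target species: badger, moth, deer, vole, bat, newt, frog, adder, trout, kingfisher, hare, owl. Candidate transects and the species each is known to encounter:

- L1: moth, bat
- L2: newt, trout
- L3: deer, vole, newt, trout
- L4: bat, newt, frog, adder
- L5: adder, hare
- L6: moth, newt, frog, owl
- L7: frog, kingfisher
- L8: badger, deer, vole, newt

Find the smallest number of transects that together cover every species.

6

L1, L2, L5, L6, L7, L8 together cover {badger, moth, deer, vole, bat, newt, frog, adder, trout, kingfisher, hare, owl} — every species.
No 5 of the 8 transects cover everything (all 56 size-5 selections fall short), so 6 is minimum.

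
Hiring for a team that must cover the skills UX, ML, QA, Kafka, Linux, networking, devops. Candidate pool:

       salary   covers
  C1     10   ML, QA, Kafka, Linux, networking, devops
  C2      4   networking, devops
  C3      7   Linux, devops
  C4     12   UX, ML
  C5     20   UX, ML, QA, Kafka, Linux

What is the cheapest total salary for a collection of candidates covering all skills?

C1, C4 cover every skill at salary 10 + 12 = 22.
Any cover uses at least 2 candidates; among all covering selections none totals below 22.

22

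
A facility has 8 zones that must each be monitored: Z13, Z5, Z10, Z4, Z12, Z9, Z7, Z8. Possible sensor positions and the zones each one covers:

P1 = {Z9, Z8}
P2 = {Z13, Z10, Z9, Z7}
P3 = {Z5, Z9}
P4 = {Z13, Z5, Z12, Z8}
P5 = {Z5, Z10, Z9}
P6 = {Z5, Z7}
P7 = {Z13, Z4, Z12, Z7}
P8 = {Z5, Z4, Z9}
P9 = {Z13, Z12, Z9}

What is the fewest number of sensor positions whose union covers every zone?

P1, P5, P7 together cover {Z13, Z5, Z10, Z4, Z12, Z9, Z7, Z8} — every zone.
No 2 of the 9 sensor positions cover everything (all 36 pairs fall short), so 3 is minimum.

3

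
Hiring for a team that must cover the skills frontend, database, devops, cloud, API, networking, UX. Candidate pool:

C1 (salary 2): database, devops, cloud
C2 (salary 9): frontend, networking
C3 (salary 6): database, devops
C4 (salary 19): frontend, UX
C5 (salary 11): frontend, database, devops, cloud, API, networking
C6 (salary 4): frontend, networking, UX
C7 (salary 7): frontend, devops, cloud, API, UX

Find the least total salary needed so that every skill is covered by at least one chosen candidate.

C1, C6, C7 cover every skill at salary 2 + 4 + 7 = 13.
Any cover uses at least 2 candidates; among all covering selections none totals below 13.

13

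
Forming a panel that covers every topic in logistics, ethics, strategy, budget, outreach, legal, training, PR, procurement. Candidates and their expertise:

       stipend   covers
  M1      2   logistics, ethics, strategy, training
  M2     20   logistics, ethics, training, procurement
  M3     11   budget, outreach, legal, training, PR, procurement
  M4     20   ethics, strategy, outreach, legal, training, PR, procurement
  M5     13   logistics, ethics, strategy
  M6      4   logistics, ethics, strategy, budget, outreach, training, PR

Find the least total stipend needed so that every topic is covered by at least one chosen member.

13

M1, M3 cover every topic at stipend 2 + 11 = 13.
Any cover uses at least 2 members; among all covering selections none totals below 13.
Greedy by coverage-per-stipend would pick M1, M6, M3 for 17 — worse than the optimum 13.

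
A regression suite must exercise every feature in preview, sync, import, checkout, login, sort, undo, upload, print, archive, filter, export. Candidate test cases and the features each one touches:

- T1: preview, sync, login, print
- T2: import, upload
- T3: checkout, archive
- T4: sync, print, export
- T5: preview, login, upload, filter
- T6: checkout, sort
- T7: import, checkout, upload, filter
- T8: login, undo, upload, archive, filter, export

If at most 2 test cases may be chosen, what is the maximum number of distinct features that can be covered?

Choosing T1, T8 covers {preview, sync, login, undo, upload, print, archive, filter, export} — 9 features.
No choice of 2 test cases does better; here import, checkout, sort are left uncovered.

9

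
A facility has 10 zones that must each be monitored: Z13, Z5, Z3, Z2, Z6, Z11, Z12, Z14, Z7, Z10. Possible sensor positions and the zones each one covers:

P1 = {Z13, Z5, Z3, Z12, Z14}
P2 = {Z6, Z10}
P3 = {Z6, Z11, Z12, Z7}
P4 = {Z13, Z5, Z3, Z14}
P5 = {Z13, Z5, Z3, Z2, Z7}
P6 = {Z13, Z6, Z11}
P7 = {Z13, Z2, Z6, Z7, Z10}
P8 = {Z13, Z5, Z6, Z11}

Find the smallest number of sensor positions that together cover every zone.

P1, P3, P7 together cover {Z13, Z5, Z3, Z2, Z6, Z11, Z12, Z14, Z7, Z10} — every zone.
No 2 of the 8 sensor positions cover everything (all 28 pairs fall short), so 3 is minimum.

3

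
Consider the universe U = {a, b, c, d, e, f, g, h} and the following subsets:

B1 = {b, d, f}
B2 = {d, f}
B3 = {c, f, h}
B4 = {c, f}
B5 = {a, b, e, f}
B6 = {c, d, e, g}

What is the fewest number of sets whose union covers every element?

3

B3, B5, B6 together cover {a, b, c, d, e, f, g, h} — every element.
No 2 of the 6 sets cover everything (all 15 pairs fall short), so 3 is minimum.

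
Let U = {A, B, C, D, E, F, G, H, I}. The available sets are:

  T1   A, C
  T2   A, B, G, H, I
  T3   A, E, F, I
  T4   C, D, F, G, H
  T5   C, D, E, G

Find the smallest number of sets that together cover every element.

T2, T3, T4 together cover {A, B, C, D, E, F, G, H, I} — every element.
No 2 of the 5 sets cover everything (all 10 pairs fall short), so 3 is minimum.

3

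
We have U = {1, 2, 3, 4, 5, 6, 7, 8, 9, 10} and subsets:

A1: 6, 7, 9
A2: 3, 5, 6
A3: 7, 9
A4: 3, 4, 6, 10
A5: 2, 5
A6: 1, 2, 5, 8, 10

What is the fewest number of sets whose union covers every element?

3

A1, A4, A6 together cover {1, 2, 3, 4, 5, 6, 7, 8, 9, 10} — every element.
No 2 of the 6 sets cover everything (all 15 pairs fall short), so 3 is minimum.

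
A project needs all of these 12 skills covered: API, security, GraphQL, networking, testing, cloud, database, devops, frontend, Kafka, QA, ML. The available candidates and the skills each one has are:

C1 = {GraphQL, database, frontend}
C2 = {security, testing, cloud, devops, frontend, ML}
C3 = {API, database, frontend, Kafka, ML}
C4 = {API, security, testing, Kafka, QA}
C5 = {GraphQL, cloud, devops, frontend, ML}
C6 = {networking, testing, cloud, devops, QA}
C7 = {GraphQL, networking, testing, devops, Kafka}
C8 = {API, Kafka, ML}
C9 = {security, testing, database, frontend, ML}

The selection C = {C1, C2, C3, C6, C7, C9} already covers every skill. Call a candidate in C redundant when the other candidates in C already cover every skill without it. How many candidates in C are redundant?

Drop C1: the rest still cover every skill — redundant.
Drop C2: the rest still cover every skill — redundant.
Drop C3: API uncovered — not redundant.
Drop C6: QA uncovered — not redundant.
Drop C7: the rest still cover every skill — redundant.
Drop C9: the rest still cover every skill — redundant.
4 redundant: C1, C2, C7, C9.

4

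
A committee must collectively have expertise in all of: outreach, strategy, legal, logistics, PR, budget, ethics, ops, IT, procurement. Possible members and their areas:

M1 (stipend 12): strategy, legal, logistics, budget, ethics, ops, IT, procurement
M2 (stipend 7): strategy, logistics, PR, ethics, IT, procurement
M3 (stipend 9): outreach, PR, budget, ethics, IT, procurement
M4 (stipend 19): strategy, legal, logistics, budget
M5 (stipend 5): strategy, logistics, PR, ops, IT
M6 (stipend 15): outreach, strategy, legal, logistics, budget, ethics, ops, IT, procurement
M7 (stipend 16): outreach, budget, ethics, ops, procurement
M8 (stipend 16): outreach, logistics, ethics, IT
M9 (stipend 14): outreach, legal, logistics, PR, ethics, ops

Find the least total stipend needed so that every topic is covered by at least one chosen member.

M5, M6 cover every topic at stipend 5 + 15 = 20.
Any cover uses at least 2 members; among all covering selections none totals below 20.
Greedy by coverage-per-stipend would pick M5, M3, M1 for 26 — worse than the optimum 20.

20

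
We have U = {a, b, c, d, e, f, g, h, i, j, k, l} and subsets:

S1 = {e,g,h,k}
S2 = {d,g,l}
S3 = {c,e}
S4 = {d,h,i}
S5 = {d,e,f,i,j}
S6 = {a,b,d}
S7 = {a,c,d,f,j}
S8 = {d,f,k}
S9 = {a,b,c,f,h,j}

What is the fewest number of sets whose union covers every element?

S1, S2, S4, S9 together cover {a, b, c, d, e, f, g, h, i, j, k, l} — every element.
No 3 of the 9 sets cover everything (all 84 triples fall short), so 4 is minimum.

4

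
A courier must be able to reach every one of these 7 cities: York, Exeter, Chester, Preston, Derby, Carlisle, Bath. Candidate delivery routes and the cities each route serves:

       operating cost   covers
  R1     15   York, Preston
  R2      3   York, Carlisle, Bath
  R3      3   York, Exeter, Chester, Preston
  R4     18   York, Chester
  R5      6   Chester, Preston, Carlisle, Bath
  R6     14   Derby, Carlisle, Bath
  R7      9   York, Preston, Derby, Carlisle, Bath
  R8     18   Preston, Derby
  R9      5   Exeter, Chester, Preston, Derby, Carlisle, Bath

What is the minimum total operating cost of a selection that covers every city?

8

R2, R9 cover every city at operating cost 3 + 5 = 8.
Any cover uses at least 2 routes; among all covering selections none totals below 8.
Greedy by coverage-per-operating cost would pick R3, R2, R9 for 11 — worse than the optimum 8.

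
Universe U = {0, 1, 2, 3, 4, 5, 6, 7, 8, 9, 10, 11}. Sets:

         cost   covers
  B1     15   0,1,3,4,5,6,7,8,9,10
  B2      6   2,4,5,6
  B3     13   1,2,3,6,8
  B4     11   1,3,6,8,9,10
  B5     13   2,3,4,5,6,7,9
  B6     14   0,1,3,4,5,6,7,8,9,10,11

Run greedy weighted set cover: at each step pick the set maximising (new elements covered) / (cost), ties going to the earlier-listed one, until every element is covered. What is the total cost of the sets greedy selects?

Pick 1: B6 adds 11 new (0, 1, 3, 4, 5, 6, 7, 8, 9, 10, 11) at cost 14 (ratio 11/14).
Pick 2: B2 adds 1 new (2) at cost 6 (ratio 1/6).
Greedy total cost: 14 + 6 = 20.

20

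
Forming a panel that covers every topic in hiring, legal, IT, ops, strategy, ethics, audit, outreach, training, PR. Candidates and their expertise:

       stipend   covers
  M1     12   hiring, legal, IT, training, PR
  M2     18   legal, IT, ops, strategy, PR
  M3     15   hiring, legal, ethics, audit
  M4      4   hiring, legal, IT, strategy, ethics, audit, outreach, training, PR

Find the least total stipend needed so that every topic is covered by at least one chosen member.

M2, M4 cover every topic at stipend 18 + 4 = 22.
Any cover uses at least 2 members; among all covering selections none totals below 22.

22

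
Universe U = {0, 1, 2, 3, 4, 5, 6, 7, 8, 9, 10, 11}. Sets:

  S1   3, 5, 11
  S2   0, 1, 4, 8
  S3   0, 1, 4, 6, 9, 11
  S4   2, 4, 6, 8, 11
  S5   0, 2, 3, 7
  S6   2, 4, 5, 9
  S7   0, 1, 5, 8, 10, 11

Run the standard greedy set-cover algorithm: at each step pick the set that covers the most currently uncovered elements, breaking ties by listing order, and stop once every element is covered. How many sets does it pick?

3

Pick 1: S3 covers 6 new elements (0, 1, 4, 6, 9, 11).
Pick 2: S5 covers 3 new elements (2, 3, 7).
Pick 3: S7 covers 3 new elements (5, 8, 10).
Greedy uses 3 sets.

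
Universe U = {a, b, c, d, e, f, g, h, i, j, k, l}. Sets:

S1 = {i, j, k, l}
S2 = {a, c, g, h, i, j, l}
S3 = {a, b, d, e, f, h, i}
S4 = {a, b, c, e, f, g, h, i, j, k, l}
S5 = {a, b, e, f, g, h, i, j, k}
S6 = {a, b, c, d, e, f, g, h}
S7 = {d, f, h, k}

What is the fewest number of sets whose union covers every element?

2

S1, S6 together cover {a, b, c, d, e, f, g, h, i, j, k, l} — every element.
No single set contains all 12 elements, so 2 is optimal.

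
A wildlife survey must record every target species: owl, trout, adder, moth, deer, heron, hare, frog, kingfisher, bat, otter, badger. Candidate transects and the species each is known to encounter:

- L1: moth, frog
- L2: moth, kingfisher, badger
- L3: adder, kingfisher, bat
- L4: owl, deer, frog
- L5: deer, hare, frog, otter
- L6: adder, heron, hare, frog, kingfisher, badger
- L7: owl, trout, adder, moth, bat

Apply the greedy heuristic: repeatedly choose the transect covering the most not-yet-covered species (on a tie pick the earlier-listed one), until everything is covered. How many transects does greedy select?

Pick 1: L6 covers 6 new species (adder, heron, hare, frog, kingfisher, badger).
Pick 2: L7 covers 4 new species (owl, trout, moth, bat).
Pick 3: L5 covers 2 new species (deer, otter).
Greedy uses 3 transects.

3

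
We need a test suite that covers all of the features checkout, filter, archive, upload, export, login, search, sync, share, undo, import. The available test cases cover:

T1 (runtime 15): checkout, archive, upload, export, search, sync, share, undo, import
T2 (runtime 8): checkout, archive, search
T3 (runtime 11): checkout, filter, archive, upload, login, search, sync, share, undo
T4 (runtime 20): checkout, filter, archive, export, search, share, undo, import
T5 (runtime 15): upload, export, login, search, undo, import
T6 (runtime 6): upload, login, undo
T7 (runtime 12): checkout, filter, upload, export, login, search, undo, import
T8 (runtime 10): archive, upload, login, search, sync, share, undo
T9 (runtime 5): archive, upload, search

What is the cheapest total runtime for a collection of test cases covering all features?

22

T7, T8 cover every feature at runtime 12 + 10 = 22.
Any cover uses at least 2 test cases; among all covering selections none totals below 22.
Greedy by coverage-per-runtime would pick T3, T7 for 23 — worse than the optimum 22.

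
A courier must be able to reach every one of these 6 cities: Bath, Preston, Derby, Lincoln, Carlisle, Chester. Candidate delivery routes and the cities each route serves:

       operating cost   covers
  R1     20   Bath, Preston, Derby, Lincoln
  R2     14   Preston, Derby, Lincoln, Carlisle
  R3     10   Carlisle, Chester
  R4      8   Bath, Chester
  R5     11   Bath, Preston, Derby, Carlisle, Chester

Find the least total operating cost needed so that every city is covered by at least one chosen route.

R2, R4 cover every city at operating cost 14 + 8 = 22.
Any cover uses at least 2 routes; among all covering selections none totals below 22.

22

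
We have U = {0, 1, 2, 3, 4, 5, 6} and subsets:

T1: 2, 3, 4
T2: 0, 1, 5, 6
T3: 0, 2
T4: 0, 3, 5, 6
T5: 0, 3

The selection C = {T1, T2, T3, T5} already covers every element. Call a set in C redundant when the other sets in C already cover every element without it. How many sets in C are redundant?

2

Drop T1: 4 uncovered — not redundant.
Drop T2: 1, 5, 6 uncovered — not redundant.
Drop T3: the rest still cover every element — redundant.
Drop T5: the rest still cover every element — redundant.
2 redundant: T3, T5.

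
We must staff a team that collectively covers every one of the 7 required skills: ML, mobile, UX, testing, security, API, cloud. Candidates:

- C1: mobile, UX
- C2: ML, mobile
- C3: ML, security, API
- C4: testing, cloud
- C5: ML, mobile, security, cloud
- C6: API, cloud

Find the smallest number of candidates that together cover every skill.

C1, C3, C4 together cover {ML, mobile, UX, testing, security, API, cloud} — every skill.
No 2 of the 6 candidates cover everything (all 15 pairs fall short), so 3 is minimum.
Greedy (largest uncovered first) would take C5, C1, C3, C4 — 4 candidates — but 3 suffice.

3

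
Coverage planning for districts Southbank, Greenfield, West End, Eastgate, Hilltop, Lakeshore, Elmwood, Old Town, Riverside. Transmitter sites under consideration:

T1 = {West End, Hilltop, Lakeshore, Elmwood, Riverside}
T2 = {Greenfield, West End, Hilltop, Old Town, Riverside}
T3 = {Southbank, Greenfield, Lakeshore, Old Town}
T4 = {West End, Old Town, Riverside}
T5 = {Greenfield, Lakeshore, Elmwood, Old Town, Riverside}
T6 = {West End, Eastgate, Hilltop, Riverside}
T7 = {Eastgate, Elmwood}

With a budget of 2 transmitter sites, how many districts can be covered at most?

8

Choosing T1, T3 covers {Southbank, Greenfield, West End, Hilltop, Lakeshore, Elmwood, Old Town, Riverside} — 8 districts.
No choice of 2 transmitter sites does better; here Eastgate is left uncovered.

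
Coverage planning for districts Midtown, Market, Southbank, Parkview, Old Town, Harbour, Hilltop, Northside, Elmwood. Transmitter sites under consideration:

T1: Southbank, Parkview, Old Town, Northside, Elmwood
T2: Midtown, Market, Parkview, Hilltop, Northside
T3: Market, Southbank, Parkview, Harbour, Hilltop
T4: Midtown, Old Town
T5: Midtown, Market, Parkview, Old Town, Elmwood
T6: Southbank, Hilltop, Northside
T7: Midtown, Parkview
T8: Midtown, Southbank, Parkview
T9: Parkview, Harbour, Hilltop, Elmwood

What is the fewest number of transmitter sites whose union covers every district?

T1, T2, T3 together cover {Midtown, Market, Southbank, Parkview, Old Town, Harbour, Hilltop, Northside, Elmwood} — every district.
No 2 of the 9 transmitter sites cover everything (all 36 pairs fall short), so 3 is minimum.

3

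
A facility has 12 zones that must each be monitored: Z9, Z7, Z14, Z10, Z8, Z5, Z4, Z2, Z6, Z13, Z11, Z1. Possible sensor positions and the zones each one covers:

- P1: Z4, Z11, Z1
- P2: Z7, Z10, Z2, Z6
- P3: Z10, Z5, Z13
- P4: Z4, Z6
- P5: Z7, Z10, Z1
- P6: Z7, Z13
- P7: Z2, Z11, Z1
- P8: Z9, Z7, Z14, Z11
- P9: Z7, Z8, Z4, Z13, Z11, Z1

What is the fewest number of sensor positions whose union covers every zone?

P2, P3, P8, P9 together cover {Z9, Z7, Z14, Z10, Z8, Z5, Z4, Z2, Z6, Z13, Z11, Z1} — every zone.
No 3 of the 9 sensor positions cover everything (all 84 triples fall short), so 4 is minimum.

4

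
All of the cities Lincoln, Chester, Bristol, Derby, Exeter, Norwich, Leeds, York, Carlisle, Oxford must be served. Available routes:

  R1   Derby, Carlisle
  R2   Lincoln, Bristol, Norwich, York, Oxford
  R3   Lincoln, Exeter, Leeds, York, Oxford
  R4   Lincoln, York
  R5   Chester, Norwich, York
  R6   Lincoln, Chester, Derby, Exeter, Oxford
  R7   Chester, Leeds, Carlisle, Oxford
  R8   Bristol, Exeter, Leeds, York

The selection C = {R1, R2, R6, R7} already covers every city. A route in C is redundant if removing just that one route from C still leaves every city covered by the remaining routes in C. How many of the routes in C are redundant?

1

Drop R1: the rest still cover every city — redundant.
Drop R2: Bristol, Norwich, York uncovered — not redundant.
Drop R6: Exeter uncovered — not redundant.
Drop R7: Leeds uncovered — not redundant.
1 redundant: R1.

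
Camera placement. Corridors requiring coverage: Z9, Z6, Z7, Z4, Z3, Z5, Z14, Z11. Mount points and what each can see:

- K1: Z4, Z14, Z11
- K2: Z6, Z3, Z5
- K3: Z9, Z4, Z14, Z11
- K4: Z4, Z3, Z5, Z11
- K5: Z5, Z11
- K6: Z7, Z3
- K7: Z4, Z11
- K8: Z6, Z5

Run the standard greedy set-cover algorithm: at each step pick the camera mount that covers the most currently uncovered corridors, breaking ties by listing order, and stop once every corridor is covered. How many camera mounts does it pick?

3

Pick 1: K3 covers 4 new corridors (Z9, Z4, Z14, Z11).
Pick 2: K2 covers 3 new corridors (Z6, Z3, Z5).
Pick 3: K6 covers 1 new corridors (Z7).
Greedy uses 3 camera mounts.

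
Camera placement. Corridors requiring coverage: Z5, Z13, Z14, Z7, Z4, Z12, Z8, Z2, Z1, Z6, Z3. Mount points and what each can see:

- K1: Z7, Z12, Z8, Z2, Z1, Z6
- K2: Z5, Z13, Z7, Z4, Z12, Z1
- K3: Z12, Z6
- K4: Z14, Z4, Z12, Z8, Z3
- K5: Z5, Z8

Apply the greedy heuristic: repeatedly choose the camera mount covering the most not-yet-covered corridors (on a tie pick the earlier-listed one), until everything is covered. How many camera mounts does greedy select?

3

Pick 1: K1 covers 6 new corridors (Z7, Z12, Z8, Z2, Z1, Z6).
Pick 2: K2 covers 3 new corridors (Z5, Z13, Z4).
Pick 3: K4 covers 2 new corridors (Z14, Z3).
Greedy uses 3 camera mounts.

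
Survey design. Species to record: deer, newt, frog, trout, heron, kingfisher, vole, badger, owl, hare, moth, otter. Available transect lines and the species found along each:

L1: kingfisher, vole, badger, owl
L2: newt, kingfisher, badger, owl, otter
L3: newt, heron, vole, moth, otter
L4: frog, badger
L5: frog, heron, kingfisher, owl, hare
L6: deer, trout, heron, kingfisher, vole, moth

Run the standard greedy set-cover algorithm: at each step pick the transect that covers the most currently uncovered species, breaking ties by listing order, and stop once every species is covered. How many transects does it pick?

Pick 1: L6 covers 6 new species (deer, trout, heron, kingfisher, vole, moth).
Pick 2: L2 covers 4 new species (newt, badger, owl, otter).
Pick 3: L5 covers 2 new species (frog, hare).
Greedy uses 3 transects.

3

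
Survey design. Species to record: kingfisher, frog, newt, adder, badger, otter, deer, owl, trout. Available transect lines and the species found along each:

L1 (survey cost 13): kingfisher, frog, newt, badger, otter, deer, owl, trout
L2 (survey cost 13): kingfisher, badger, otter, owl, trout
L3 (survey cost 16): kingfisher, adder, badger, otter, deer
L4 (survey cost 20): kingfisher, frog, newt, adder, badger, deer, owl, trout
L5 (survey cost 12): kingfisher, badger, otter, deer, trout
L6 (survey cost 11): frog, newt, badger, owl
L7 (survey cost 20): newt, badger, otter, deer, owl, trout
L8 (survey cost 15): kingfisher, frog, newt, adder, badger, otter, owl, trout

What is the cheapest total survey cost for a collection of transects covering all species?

27

L5, L8 cover every species at survey cost 12 + 15 = 27.
Any cover uses at least 2 transects; among all covering selections none totals below 27.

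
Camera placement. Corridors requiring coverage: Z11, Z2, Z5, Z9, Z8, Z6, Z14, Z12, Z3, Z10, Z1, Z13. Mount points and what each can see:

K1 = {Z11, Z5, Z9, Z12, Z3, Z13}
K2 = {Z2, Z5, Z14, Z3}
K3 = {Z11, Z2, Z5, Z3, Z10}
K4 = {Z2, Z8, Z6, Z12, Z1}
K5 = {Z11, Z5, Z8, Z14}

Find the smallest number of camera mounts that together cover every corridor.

K1, K2, K3, K4 together cover {Z11, Z2, Z5, Z9, Z8, Z6, Z14, Z12, Z3, Z10, Z1, Z13} — every corridor.
No 3 of the 5 camera mounts cover everything (all 10 triples fall short), so 4 is minimum.

4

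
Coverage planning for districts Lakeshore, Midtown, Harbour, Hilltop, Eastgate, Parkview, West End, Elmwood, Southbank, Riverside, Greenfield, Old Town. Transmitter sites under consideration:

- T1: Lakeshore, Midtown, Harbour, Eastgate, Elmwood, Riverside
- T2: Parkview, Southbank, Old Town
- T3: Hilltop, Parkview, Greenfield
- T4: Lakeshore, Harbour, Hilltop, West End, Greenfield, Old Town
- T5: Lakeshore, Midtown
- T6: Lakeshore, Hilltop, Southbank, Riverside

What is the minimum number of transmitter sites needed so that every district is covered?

T1, T2, T4 together cover {Lakeshore, Midtown, Harbour, Hilltop, Eastgate, Parkview, West End, Elmwood, Southbank, Riverside, Greenfield, Old Town} — every district.
No 2 of the 6 transmitter sites cover everything (all 15 pairs fall short), so 3 is minimum.

3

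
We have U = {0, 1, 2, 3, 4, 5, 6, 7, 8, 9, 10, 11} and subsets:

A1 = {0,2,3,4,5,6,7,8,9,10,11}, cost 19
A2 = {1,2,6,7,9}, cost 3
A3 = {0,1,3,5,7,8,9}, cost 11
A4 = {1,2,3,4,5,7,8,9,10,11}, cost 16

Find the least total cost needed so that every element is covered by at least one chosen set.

A1, A2 cover every element at cost 19 + 3 = 22.
Any cover uses at least 2 sets; among all covering selections none totals below 22.
Greedy by coverage-per-cost would pick A2, A4, A3 for 30 — worse than the optimum 22.

22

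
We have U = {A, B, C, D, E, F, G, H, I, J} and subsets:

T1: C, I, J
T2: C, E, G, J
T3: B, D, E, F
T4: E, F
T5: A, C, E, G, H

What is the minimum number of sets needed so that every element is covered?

T1, T3, T5 together cover {A, B, C, D, E, F, G, H, I, J} — every element.
No 2 of the 5 sets cover everything (all 10 pairs fall short), so 3 is minimum.

3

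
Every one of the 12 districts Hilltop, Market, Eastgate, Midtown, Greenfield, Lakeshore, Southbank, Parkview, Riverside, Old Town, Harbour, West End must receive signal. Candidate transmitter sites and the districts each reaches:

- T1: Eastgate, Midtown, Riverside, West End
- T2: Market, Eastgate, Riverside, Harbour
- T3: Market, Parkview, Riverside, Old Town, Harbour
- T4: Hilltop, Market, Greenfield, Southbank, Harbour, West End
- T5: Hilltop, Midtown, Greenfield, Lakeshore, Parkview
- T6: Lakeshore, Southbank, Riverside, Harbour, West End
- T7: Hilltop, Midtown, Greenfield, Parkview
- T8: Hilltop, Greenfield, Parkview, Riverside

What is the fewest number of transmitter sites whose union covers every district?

4

T1, T3, T4, T5 together cover {Hilltop, Market, Eastgate, Midtown, Greenfield, Lakeshore, Southbank, Parkview, Riverside, Old Town, Harbour, West End} — every district.
No 3 of the 8 transmitter sites cover everything (all 56 triples fall short), so 4 is minimum.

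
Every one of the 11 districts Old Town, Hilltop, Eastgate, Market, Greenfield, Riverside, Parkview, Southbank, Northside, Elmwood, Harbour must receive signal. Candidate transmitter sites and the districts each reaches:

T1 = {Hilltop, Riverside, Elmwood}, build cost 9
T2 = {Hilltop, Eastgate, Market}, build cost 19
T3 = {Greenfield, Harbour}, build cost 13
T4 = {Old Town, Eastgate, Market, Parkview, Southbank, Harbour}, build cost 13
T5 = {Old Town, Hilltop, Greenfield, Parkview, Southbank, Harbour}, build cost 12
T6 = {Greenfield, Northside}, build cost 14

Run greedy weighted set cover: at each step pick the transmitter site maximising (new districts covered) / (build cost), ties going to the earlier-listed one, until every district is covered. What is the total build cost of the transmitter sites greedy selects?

48

Pick 1: T5 adds 6 new (Old Town, Hilltop, Greenfield, Parkview, Southbank, Harbour) at build cost 12 (ratio 6/12).
Pick 2: T1 adds 2 new (Riverside, Elmwood) at build cost 9 (ratio 2/9).
Pick 3: T4 adds 2 new (Eastgate, Market) at build cost 13 (ratio 2/13).
Pick 4: T6 adds 1 new (Northside) at build cost 14 (ratio 1/14).
Greedy total build cost: 12 + 9 + 13 + 14 = 48. (The true optimum is 36, so greedy overshoots here.)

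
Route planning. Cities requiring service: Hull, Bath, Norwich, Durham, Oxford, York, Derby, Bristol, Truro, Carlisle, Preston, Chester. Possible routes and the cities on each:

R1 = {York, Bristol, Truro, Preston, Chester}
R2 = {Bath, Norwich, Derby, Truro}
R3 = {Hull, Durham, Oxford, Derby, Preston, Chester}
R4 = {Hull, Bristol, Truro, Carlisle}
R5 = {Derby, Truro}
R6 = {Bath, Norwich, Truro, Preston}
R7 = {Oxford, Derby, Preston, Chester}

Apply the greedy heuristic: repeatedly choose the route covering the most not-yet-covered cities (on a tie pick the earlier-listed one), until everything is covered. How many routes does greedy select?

Pick 1: R3 covers 6 new cities (Hull, Durham, Oxford, Derby, Preston, Chester).
Pick 2: R1 covers 3 new cities (York, Bristol, Truro).
Pick 3: R2 covers 2 new cities (Bath, Norwich).
Pick 4: R4 covers 1 new cities (Carlisle).
Greedy uses 4 routes.

4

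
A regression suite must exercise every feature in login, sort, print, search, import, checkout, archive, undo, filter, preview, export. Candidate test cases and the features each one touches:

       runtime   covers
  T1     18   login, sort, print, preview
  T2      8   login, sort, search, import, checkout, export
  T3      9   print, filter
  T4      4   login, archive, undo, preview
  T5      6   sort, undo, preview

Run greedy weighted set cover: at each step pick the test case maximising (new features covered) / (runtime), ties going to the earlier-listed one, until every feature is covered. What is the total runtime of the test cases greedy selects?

Pick 1: T4 adds 4 new (login, archive, undo, preview) at runtime 4 (ratio 4/4).
Pick 2: T2 adds 5 new (sort, search, import, checkout, export) at runtime 8 (ratio 5/8).
Pick 3: T3 adds 2 new (print, filter) at runtime 9 (ratio 2/9).
Greedy total runtime: 4 + 8 + 9 = 21.

21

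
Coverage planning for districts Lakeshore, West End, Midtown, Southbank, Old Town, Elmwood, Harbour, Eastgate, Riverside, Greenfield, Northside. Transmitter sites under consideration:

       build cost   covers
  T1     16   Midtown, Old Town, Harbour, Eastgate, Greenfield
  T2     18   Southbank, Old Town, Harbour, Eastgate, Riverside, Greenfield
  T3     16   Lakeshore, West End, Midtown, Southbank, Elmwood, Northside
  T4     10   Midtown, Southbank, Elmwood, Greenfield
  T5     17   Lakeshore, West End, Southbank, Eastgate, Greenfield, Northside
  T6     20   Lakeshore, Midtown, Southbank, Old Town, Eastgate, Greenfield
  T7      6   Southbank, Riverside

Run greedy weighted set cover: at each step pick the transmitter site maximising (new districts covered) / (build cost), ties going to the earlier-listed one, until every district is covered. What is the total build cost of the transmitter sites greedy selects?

Pick 1: T4 adds 4 new (Midtown, Southbank, Elmwood, Greenfield) at build cost 10 (ratio 4/10).
Pick 2: T5 adds 4 new (Lakeshore, West End, Eastgate, Northside) at build cost 17 (ratio 4/17).
Pick 3: T2 adds 3 new (Old Town, Harbour, Riverside) at build cost 18 (ratio 3/18).
Greedy total build cost: 10 + 17 + 18 = 45. (The true optimum is 34, so greedy overshoots here.)

45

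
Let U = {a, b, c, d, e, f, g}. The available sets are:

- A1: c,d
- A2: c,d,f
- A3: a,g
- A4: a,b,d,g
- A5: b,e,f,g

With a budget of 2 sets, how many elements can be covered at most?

6

Choosing A1, A5 covers {b, c, d, e, f, g} — 6 elements.
No choice of 2 sets does better; here a is left uncovered.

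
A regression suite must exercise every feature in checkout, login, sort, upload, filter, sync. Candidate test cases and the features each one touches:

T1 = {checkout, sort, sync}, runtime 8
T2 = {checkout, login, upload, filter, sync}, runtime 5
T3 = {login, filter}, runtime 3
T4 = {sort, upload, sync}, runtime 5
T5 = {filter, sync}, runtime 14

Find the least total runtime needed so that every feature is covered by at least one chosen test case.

10

T2, T4 cover every feature at runtime 5 + 5 = 10.
Any cover uses at least 2 test cases; among all covering selections none totals below 10.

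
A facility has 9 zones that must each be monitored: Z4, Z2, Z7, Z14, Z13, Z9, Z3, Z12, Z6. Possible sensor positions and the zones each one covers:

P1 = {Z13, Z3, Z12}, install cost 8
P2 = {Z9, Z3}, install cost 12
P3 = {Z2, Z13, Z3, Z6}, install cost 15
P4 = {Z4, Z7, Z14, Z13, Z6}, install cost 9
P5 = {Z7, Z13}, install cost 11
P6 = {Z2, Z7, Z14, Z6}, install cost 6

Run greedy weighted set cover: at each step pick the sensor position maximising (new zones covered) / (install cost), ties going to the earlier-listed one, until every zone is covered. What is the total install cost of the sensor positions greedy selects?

35

Pick 1: P6 adds 4 new (Z2, Z7, Z14, Z6) at install cost 6 (ratio 4/6).
Pick 2: P1 adds 3 new (Z13, Z3, Z12) at install cost 8 (ratio 3/8).
Pick 3: P4 adds 1 new (Z4) at install cost 9 (ratio 1/9).
Pick 4: P2 adds 1 new (Z9) at install cost 12 (ratio 1/12).
Greedy total install cost: 6 + 8 + 9 + 12 = 35.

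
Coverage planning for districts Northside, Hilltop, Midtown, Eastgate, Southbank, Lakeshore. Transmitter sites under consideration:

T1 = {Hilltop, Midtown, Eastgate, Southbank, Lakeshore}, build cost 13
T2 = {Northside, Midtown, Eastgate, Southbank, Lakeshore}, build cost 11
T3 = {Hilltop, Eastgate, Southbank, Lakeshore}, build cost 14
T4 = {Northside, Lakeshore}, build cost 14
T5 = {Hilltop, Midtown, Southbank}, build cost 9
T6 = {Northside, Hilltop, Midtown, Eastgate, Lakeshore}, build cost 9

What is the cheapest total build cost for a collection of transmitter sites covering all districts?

18

T5, T6 cover every district at build cost 9 + 9 = 18.
Any cover uses at least 2 transmitter sites; among all covering selections none totals below 18.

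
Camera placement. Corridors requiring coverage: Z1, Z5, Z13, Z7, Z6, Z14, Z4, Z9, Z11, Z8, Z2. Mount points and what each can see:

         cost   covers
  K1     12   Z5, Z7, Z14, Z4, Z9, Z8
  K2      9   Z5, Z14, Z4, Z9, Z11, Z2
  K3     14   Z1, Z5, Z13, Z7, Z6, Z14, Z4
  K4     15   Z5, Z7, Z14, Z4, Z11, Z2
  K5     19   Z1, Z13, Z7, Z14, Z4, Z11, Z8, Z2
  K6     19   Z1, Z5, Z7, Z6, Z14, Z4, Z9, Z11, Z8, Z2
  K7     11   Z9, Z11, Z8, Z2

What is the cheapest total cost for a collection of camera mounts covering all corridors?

25

K3, K7 cover every corridor at cost 14 + 11 = 25.
Any cover uses at least 2 camera mounts; among all covering selections none totals below 25.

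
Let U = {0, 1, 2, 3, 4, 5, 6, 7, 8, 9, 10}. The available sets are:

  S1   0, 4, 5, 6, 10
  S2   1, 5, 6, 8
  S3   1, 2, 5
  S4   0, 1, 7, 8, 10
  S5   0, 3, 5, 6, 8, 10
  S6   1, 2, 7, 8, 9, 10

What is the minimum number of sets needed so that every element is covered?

S1, S5, S6 together cover {0, 1, 2, 3, 4, 5, 6, 7, 8, 9, 10} — every element.
No 2 of the 6 sets cover everything (all 15 pairs fall short), so 3 is minimum.

3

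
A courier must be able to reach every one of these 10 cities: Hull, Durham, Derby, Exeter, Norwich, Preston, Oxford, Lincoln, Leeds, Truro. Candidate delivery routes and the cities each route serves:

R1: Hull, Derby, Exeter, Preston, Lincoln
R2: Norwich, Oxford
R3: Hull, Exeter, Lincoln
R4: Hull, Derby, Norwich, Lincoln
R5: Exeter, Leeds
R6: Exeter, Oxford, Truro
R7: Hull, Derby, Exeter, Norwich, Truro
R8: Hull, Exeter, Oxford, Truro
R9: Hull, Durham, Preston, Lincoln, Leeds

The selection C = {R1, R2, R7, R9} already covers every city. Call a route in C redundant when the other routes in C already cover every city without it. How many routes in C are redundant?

1

Drop R1: the rest still cover every city — redundant.
Drop R2: Oxford uncovered — not redundant.
Drop R7: Truro uncovered — not redundant.
Drop R9: Durham, Leeds uncovered — not redundant.
1 redundant: R1.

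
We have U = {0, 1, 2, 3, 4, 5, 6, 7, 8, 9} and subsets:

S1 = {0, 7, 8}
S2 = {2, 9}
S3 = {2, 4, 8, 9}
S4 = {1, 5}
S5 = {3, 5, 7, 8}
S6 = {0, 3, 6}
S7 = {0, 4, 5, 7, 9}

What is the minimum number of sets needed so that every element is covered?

4

S1, S3, S4, S6 together cover {0, 1, 2, 3, 4, 5, 6, 7, 8, 9} — every element.
No 3 of the 7 sets cover everything (all 35 triples fall short), so 4 is minimum.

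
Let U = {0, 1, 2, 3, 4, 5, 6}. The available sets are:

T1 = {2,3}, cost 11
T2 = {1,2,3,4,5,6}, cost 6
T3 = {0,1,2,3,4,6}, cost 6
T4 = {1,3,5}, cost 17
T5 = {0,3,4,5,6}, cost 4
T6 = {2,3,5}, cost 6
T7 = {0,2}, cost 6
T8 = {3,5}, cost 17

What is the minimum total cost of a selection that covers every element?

10

T2, T5 cover every element at cost 6 + 4 = 10.
Any cover uses at least 2 sets; among all covering selections none totals below 10.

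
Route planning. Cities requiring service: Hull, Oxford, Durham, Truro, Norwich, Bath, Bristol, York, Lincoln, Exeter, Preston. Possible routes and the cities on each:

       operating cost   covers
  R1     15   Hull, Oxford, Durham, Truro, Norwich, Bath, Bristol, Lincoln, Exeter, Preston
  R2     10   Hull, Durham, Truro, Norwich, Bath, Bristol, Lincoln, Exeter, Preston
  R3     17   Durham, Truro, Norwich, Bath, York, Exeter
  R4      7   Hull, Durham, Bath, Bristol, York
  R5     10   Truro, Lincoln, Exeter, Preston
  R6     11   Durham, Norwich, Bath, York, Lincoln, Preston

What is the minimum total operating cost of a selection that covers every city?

R1, R4 cover every city at operating cost 15 + 7 = 22.
Any cover uses at least 2 routes; among all covering selections none totals below 22.
Greedy by coverage-per-operating cost would pick R2, R4, R1 for 32 — worse than the optimum 22.

22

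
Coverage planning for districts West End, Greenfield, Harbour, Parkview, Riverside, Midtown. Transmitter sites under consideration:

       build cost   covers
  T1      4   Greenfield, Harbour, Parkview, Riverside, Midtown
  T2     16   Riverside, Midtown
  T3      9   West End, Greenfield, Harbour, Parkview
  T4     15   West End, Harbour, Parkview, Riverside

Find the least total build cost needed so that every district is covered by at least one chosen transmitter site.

13

T1, T3 cover every district at build cost 4 + 9 = 13.
Any cover uses at least 2 transmitter sites; among all covering selections none totals below 13.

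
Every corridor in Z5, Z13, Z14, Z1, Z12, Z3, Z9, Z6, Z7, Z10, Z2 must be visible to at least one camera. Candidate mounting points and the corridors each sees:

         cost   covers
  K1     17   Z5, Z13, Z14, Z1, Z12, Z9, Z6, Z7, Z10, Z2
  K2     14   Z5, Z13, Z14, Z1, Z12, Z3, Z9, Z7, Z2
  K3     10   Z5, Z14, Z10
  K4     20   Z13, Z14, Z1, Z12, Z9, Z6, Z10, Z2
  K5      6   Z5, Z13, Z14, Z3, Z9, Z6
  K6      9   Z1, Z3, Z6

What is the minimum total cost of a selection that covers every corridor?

23

K1, K5 cover every corridor at cost 17 + 6 = 23.
Any cover uses at least 2 camera mounts; among all covering selections none totals below 23.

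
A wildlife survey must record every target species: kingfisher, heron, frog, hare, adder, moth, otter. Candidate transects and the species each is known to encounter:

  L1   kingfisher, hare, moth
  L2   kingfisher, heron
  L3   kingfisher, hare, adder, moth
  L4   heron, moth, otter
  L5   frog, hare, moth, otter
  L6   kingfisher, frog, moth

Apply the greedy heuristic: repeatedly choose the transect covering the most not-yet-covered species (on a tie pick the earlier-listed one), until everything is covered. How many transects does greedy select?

3

Pick 1: L3 covers 4 new species (kingfisher, hare, adder, moth).
Pick 2: L4 covers 2 new species (heron, otter).
Pick 3: L5 covers 1 new species (frog).
Greedy uses 3 transects.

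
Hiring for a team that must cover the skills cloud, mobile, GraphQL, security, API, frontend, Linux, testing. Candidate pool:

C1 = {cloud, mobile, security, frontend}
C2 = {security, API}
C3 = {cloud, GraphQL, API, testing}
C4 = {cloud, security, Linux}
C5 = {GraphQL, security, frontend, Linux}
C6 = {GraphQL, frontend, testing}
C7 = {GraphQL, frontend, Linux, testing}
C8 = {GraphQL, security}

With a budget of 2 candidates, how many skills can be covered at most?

Choosing C1, C3 covers {cloud, mobile, GraphQL, security, API, frontend, testing} — 7 skills.
No choice of 2 candidates does better; here Linux is left uncovered.

7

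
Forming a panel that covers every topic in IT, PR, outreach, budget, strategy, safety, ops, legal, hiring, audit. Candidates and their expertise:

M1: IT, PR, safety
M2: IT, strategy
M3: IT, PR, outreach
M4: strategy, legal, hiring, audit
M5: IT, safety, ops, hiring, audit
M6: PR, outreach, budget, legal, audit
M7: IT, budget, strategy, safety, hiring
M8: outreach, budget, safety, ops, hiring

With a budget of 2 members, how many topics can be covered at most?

Choosing M5, M6 covers {IT, PR, outreach, budget, safety, ops, legal, hiring, audit} — 9 topics.
No choice of 2 members does better; here strategy is left uncovered.

9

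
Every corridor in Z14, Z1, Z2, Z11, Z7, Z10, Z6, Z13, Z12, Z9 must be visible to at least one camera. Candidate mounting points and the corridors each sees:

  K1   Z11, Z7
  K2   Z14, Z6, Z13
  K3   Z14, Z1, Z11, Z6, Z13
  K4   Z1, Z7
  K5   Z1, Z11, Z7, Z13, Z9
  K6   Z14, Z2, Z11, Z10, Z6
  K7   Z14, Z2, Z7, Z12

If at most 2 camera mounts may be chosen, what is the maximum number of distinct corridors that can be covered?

Choosing K5, K6 covers {Z14, Z1, Z2, Z11, Z7, Z10, Z6, Z13, Z9} — 9 corridors.
No choice of 2 camera mounts does better; here Z12 is left uncovered.

9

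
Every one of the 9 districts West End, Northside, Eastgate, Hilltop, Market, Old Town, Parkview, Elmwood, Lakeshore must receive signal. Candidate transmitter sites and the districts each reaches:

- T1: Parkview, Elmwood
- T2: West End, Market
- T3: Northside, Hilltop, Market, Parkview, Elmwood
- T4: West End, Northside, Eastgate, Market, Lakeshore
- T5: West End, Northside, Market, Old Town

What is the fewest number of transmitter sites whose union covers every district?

3

T3, T4, T5 together cover {West End, Northside, Eastgate, Hilltop, Market, Old Town, Parkview, Elmwood, Lakeshore} — every district.
No 2 of the 5 transmitter sites cover everything (all 10 pairs fall short), so 3 is minimum.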